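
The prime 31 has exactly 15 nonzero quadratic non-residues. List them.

3, 6, 11, 12, 13, 15, 17, 21, 22, 23, 24, 26, 27, 29, 30

Square k = 1,…,15 (k and 31−k give the same square):
1²=1, 2²=4, 3²=9, 4²=16, 5²=25, 6²≡5, 7²≡18, 8²≡2, 9²≡19, 10²≡7, 11²≡28, 12²≡20, 13²≡14, 14²≡10, 15²≡8 (mod 31).
The residues are {1, 2, 4, 5, 7, 8, 9, 10, 14, 16, 18, 19, 20, 25, 28}; the non-residues are the remaining 15 nonzero classes.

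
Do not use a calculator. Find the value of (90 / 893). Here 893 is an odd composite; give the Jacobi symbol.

Pull out 2: since 893 ≡ 5 (mod 8), (2/893) = -1.
Reciprocity: 45 ≡ 1 and 893 ≡ 1 (mod 4), so (45/893) = +(893/45).
Reduce top mod 45: now compute (38/45).
Pull out 2: since 45 ≡ 5 (mod 8), (2/45) = -1.
Reciprocity: 19 ≡ 3 and 45 ≡ 1 (mod 4), so (19/45) = +(45/19).
Reduce top mod 19: now compute (7/19).
Reciprocity: 7 ≡ 3 and 19 ≡ 3 (mod 4), so (7/19) = −(19/7).
Reduce top mod 7: now compute (5/7).
Reciprocity: 5 ≡ 1 and 7 ≡ 3 (mod 4), so (5/7) = +(7/5).
Reduce top mod 5: now compute (2/5).
Pull out 2: since 5 ≡ 5 (mod 8), (2/5) = -1.
Reached (1/5) = 1. Collecting the sign flips along the way, the symbol is +1.

1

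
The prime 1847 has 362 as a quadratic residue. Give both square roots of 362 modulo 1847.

Since 1847 ≡ 3 (mod 4), a square root of 362 is 362^((1847+1)/4) = 362^462 mod 1847.
Repeated squaring: 362^2≡1754, 362^4≡1261, 362^8≡1701, 362^16≡999, 362^32≡621, 362^64≡1465, 362^128≡11, 362^256≡121 (mod 1847).
362^462 = 362^(256+128+64+8+4+2) ≡ 1800 (mod 1847).
Check: 1800² = 3240000 ≡ 362 (mod 1847). The two roots are 47 and 1800.

47, 1800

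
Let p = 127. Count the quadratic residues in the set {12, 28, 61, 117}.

2

(12/127) = -1 → non-residue.
(28/127) = -1 → non-residue.
(61/127) = +1 → QR.
(117/127) = +1 → QR.
Total quadratic residues among the 4: 2.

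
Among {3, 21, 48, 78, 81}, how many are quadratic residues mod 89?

3

(3/89) = -1 → non-residue.
(21/89) = +1 → QR.
(48/89) = -1 → non-residue.
(78/89) = +1 → QR.
(81/89) = +1 → QR.
Total quadratic residues among the 5: 3.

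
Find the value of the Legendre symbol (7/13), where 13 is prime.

Reciprocity: 7 ≡ 3 and 13 ≡ 1 (mod 4), so (7/13) = +(13/7).
Reduce top mod 7: now compute (6/7).
Pull out 2: since 7 ≡ 7 (mod 8), (2/7) = +1.
Reciprocity: 3 ≡ 3 and 7 ≡ 3 (mod 4), so (3/7) = −(7/3).
Reduce top mod 3: now compute (1/3).
Reached (1/3) = 1. Collecting the sign flips along the way, the symbol is -1.

-1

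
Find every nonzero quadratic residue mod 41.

1,2,4,5,8,9,10,16,18,20,21,23,25,31,32,33,36,37,39,40

Square k = 1,…,20 (k and 41−k give the same square):
1²=1, 2²=4, 3²=9, 4²=16, 5²=25, 6²=36, 7²≡8, 8²≡23, 9²≡40, 10²≡18, 11²≡39, 12²≡21, 13²≡5, 14²≡32, 15²≡20, 16²≡10, 17²≡2, 18²≡37, 19²≡33, 20²≡31 (mod 41).
So the quadratic residues mod 41 are {1, 2, 4, 5, 8, 9, 10, 16, 18, 20, 21, 23, 25, 31, 32, 33, 36, 37, 39, 40}.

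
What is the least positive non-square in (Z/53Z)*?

2

(2/53) = −1, so 2 is the smallest positive non-residue mod 53.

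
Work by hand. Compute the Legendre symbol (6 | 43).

Euler's criterion: (6/43) ≡ 6^21 (mod 43).
6^2 ≡ 36 (mod 43)
6^4 ≡ 6 (mod 43)
6^8 ≡ 36 (mod 43)
6^16 ≡ 6 (mod 43)
6^21 = 6^(16+4+1) ≡ 1 (mod 43).
Result is 1, so (6/43) = 1.

1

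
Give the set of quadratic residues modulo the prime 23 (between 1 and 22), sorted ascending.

1, 2, 3, 4, 6, 8, 9, 12, 13, 16, 18

Square k = 1,…,11 (k and 23−k give the same square):
1²=1, 2²=4, 3²=9, 4²=16, 5²≡2, 6²≡13, 7²≡3, 8²≡18, 9²≡12, 10²≡8, 11²≡6 (mod 23).
So the quadratic residues mod 23 are {1, 2, 3, 4, 6, 8, 9, 12, 13, 16, 18}.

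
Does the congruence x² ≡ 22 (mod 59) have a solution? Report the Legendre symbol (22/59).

1

Pull out 2: since 59 ≡ 3 (mod 8), (2/59) = -1.
Reciprocity: 11 ≡ 3 and 59 ≡ 3 (mod 4), so (11/59) = −(59/11).
Reduce top mod 11: now compute (4/11).
Pull out 2^2: since 11 ≡ 3 (mod 8), (2/11) = -1, so (2/11)^2 = +1.
Reached (1/11) = 1. Collecting the sign flips along the way, the symbol is +1.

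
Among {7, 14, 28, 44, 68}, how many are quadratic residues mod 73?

0

(7/73) = -1 → non-residue.
(14/73) = -1 → non-residue.
(28/73) = -1 → non-residue.
(44/73) = -1 → non-residue.
(68/73) = -1 → non-residue.
Total quadratic residues among the 5: 0.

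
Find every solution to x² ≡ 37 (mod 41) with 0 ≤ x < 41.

18, 23

41 ≡ 1 (mod 4), so we find a root by search.
Trying successive values, 18² = 324 ≡ 37 (mod 41). The other root is 41 − 18 = 23.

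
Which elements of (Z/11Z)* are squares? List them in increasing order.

Square k = 1,…,5 (k and 11−k give the same square):
1²=1, 2²=4, 3²=9, 4²≡5, 5²≡3 (mod 11).
So the quadratic residues mod 11 are {1, 3, 4, 5, 9}.

1, 3, 4, 5, 9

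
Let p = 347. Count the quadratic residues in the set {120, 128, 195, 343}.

(120/347) = +1 → QR.
(128/347) = -1 → non-residue.
(195/347) = -1 → non-residue.
(343/347) = -1 → non-residue.
Total quadratic residues among the 4: 1.

1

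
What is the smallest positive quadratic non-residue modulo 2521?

(2/2521) = +1, so 2 is a residue.
(3/2521) = +1, so 3 is a residue.
(4/2521) = +1, so 4 is a residue.
(5/2521) = +1, so 5 is a residue.
(6/2521) = +1, so 6 is a residue.
(7/2521) = +1, so 7 is a residue.
(8/2521) = +1, so 8 is a residue.
(9/2521) = +1, so 9 is a residue.
(10/2521) = +1, so 10 is a residue.
(11/2521) = −1, so 11 is the smallest positive non-residue mod 2521.

11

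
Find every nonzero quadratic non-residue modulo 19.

Square k = 1,…,9 (k and 19−k give the same square):
1²=1, 2²=4, 3²=9, 4²=16, 5²≡6, 6²≡17, 7²≡11, 8²≡7, 9²≡5 (mod 19).
The residues are {1, 4, 5, 6, 7, 9, 11, 16, 17}; the non-residues are the remaining 9 nonzero classes.

2 3 8 10 12 13 14 15 18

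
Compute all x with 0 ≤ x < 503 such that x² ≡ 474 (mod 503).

Since 503 ≡ 3 (mod 4), a square root of 474 is 474^((503+1)/4) = 474^126 mod 503.
Repeated squaring: 474^2≡338, 474^4≡63, 474^8≡448, 474^16≡7, 474^32≡49, 474^64≡389 (mod 503).
474^126 = 474^(64+32+16+8+4+2) ≡ 95 (mod 503).
Check: 95² = 9025 ≡ 474 (mod 503). The two roots are 95 and 408.

95, 408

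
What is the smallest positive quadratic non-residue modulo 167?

(2/167) = +1, so 2 is a residue.
(3/167) = +1, so 3 is a residue.
(4/167) = +1, so 4 is a residue.
(5/167) = −1, so 5 is the smallest positive non-residue mod 167.

5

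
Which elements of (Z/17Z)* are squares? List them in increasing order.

1 2 4 8 9 13 15 16

Square k = 1,…,8 (k and 17−k give the same square):
1²=1, 2²=4, 3²=9, 4²=16, 5²≡8, 6²≡2, 7²≡15, 8²≡13 (mod 17).
So the quadratic residues mod 17 are {1, 2, 4, 8, 9, 13, 15, 16}.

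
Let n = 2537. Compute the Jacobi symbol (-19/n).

First reduce: -19 ≡ 2518 (mod 2537).
Pull out 2: since 2537 ≡ 1 (mod 8), (2/2537) = +1.
Reciprocity: 1259 ≡ 3 and 2537 ≡ 1 (mod 4), so (1259/2537) = +(2537/1259).
Reduce top mod 1259: now compute (19/1259).
Reciprocity: 19 ≡ 3 and 1259 ≡ 3 (mod 4), so (19/1259) = −(1259/19).
Reduce top mod 19: now compute (5/19).
Reciprocity: 5 ≡ 1 and 19 ≡ 3 (mod 4), so (5/19) = +(19/5).
Reduce top mod 5: now compute (4/5).
Pull out 2^2: since 5 ≡ 5 (mod 8), (2/5) = -1, so (2/5)^2 = +1.
Reached (1/5) = 1. Collecting the sign flips along the way, the symbol is -1.

-1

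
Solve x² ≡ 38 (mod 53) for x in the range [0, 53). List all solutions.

12, 41

53 ≡ 1 (mod 4), so we find a root by search.
Trying successive values, 12² = 144 ≡ 38 (mod 53). The other root is 53 − 12 = 41.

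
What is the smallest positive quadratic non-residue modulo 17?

(2/17) = +1, so 2 is a residue.
(3/17) = −1, so 3 is the smallest positive non-residue mod 17.

3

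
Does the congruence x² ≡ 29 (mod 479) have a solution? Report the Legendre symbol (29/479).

Reciprocity: 29 ≡ 1 and 479 ≡ 3 (mod 4), so (29/479) = +(479/29).
Reduce top mod 29: now compute (15/29).
Reciprocity: 15 ≡ 3 and 29 ≡ 1 (mod 4), so (15/29) = +(29/15).
Reduce top mod 15: now compute (14/15).
Pull out 2: since 15 ≡ 7 (mod 8), (2/15) = +1.
Reciprocity: 7 ≡ 3 and 15 ≡ 3 (mod 4), so (7/15) = −(15/7).
Reduce top mod 7: now compute (1/7).
Reached (1/7) = 1. Collecting the sign flips along the way, the symbol is -1.

-1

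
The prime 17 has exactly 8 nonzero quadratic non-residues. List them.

Square k = 1,…,8 (k and 17−k give the same square):
1²=1, 2²=4, 3²=9, 4²=16, 5²≡8, 6²≡2, 7²≡15, 8²≡13 (mod 17).
The residues are {1, 2, 4, 8, 9, 13, 15, 16}; the non-residues are the remaining 8 nonzero classes.

3,5,6,7,10,11,12,14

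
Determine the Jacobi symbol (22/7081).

Pull out 2: since 7081 ≡ 1 (mod 8), (2/7081) = +1.
Reciprocity: 11 ≡ 3 and 7081 ≡ 1 (mod 4), so (11/7081) = +(7081/11).
Reduce top mod 11: now compute (8/11).
Pull out 2^3: since 11 ≡ 3 (mod 8), (2/11) = -1, so (2/11)^3 = -1.
Reached (1/11) = 1. Collecting the sign flips along the way, the symbol is -1.

-1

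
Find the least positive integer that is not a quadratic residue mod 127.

3

(2/127) = +1, so 2 is a residue.
(3/127) = −1, so 3 is the smallest positive non-residue mod 127.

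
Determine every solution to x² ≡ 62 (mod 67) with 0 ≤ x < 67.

14, 53

Since 67 ≡ 3 (mod 4), a square root of 62 is 62^((67+1)/4) = 62^17 mod 67.
Repeated squaring: 62^2≡25, 62^4≡22, 62^8≡15, 62^16≡24 (mod 67).
62^17 = 62^(16+1) ≡ 14 (mod 67).
Check: 14² = 196 ≡ 62 (mod 67). The two roots are 14 and 53.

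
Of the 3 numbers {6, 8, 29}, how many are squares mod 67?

(6/67) = +1 → QR.
(8/67) = -1 → non-residue.
(29/67) = +1 → QR.
Total quadratic residues among the 3: 2.

2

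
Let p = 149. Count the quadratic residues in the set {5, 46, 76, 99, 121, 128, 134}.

4

(5/149) = +1 → QR.
(46/149) = +1 → QR.
(76/149) = +1 → QR.
(99/149) = -1 → non-residue.
(121/149) = +1 → QR.
(128/149) = -1 → non-residue.
(134/149) = -1 → non-residue.
Total quadratic residues among the 7: 4.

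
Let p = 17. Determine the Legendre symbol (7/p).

-1

Reciprocity: 7 ≡ 3 and 17 ≡ 1 (mod 4), so (7/17) = +(17/7).
Reduce top mod 7: now compute (3/7).
Reciprocity: 3 ≡ 3 and 7 ≡ 3 (mod 4), so (3/7) = −(7/3).
Reduce top mod 3: now compute (1/3).
Reached (1/3) = 1. Collecting the sign flips along the way, the symbol is -1.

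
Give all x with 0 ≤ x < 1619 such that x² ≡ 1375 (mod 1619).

254, 1365

Since 1619 ≡ 3 (mod 4), a square root of 1375 is 1375^((1619+1)/4) = 1375^405 mod 1619.
Repeated squaring: 1375^2≡1252, 1375^4≡312, 1375^8≡204, 1375^16≡1141, 1375^32≡205, 1375^64≡1550, 1375^128≡1523, 1375^256≡1121 (mod 1619).
1375^405 = 1375^(256+128+16+4+1) ≡ 1365 (mod 1619).
Check: 1365² = 1863225 ≡ 1375 (mod 1619). The two roots are 254 and 1365.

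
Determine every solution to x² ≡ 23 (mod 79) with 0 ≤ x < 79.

Since 79 ≡ 3 (mod 4), a square root of 23 is 23^((79+1)/4) = 23^20 mod 79.
Repeated squaring: 23^2≡55, 23^4≡23, 23^8≡55, 23^16≡23 (mod 79).
23^20 = 23^(16+4) ≡ 55 (mod 79).
Check: 55² = 3025 ≡ 23 (mod 79). The two roots are 24 and 55.

24, 55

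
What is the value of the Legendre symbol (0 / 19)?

Top reduces to 0: gcd > 1, so the symbol is 0.

0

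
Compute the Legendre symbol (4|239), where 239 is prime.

Pull out 2^2: since 239 ≡ 7 (mod 8), (2/239) = +1, so (2/239)^2 = +1.
Reached (1/239) = 1. Collecting the sign flips along the way, the symbol is +1.

1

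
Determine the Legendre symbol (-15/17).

First reduce: -15 ≡ 2 (mod 17).
Pull out 2: since 17 ≡ 1 (mod 8), (2/17) = +1.
Reached (1/17) = 1. Collecting the sign flips along the way, the symbol is +1.

1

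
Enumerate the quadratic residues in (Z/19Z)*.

Square k = 1,…,9 (k and 19−k give the same square):
1²=1, 2²=4, 3²=9, 4²=16, 5²≡6, 6²≡17, 7²≡11, 8²≡7, 9²≡5 (mod 19).
So the quadratic residues mod 19 are {1, 4, 5, 6, 7, 9, 11, 16, 17}.

1,4,5,6,7,9,11,16,17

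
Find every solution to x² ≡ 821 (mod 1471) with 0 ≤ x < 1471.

270, 1201

Since 1471 ≡ 3 (mod 4), a square root of 821 is 821^((1471+1)/4) = 821^368 mod 1471.
Repeated squaring: 821^2≡323, 821^4≡1359, 821^8≡776, 821^16≡537, 821^32≡53, 821^64≡1338, 821^128≡37, 821^256≡1369 (mod 1471).
821^368 = 821^(256+64+32+16) ≡ 1201 (mod 1471).
Check: 1201² = 1442401 ≡ 821 (mod 1471). The two roots are 270 and 1201.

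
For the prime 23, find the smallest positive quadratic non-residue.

5

(2/23) = +1, so 2 is a residue.
(3/23) = +1, so 3 is a residue.
(4/23) = +1, so 4 is a residue.
(5/23) = −1, so 5 is the smallest positive non-residue mod 23.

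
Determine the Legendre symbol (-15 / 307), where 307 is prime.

-1

Euler's criterion: (-15/307) ≡ 292^153 (mod 307).
292^2 ≡ 225 (mod 307)
292^4 ≡ 277 (mod 307)
292^8 ≡ 286 (mod 307)
292^16 ≡ 134 (mod 307)
292^32 ≡ 150 (mod 307)
292^64 ≡ 89 (mod 307)
292^128 ≡ 246 (mod 307)
292^153 = 292^(128+16+8+1) ≡ 306 (mod 307).
Result is 306 ≡ −1, so (-15/307) = −1.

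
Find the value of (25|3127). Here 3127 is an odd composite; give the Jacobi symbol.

Reciprocity: 25 ≡ 1 and 3127 ≡ 3 (mod 4), so (25/3127) = +(3127/25).
Reduce top mod 25: now compute (2/25).
Pull out 2: since 25 ≡ 1 (mod 8), (2/25) = +1.
Reached (1/25) = 1. Collecting the sign flips along the way, the symbol is +1.

1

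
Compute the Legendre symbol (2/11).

Euler's criterion: (2/11) ≡ 2^5 (mod 11).
2^2 ≡ 4 (mod 11)
2^4 ≡ 5 (mod 11)
2^5 = 2^(4+1) ≡ 10 (mod 11).
Result is 10 ≡ −1, so (2/11) = −1.

-1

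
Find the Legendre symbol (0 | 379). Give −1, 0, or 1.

Top reduces to 0: gcd > 1, so the symbol is 0.

0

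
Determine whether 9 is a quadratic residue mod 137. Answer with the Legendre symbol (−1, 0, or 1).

Reciprocity: 9 ≡ 1 and 137 ≡ 1 (mod 4), so (9/137) = +(137/9).
Reduce top mod 9: now compute (2/9).
Pull out 2: since 9 ≡ 1 (mod 8), (2/9) = +1.
Reached (1/9) = 1. Collecting the sign flips along the way, the symbol is +1.

1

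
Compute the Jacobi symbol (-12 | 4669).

First reduce: -12 ≡ 4657 (mod 4669).
Reciprocity: 4657 ≡ 1 and 4669 ≡ 1 (mod 4), so (4657/4669) = +(4669/4657).
Reduce top mod 4657: now compute (12/4657).
Pull out 2^2: since 4657 ≡ 1 (mod 8), (2/4657) = +1, so (2/4657)^2 = +1.
Reciprocity: 3 ≡ 3 and 4657 ≡ 1 (mod 4), so (3/4657) = +(4657/3).
Reduce top mod 3: now compute (1/3).
Reached (1/3) = 1. Collecting the sign flips along the way, the symbol is +1.

1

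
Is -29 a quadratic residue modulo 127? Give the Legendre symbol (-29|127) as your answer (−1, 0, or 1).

1

First reduce: -29 ≡ 98 (mod 127).
Pull out 2: since 127 ≡ 7 (mod 8), (2/127) = +1.
Reciprocity: 49 ≡ 1 and 127 ≡ 3 (mod 4), so (49/127) = +(127/49).
Reduce top mod 49: now compute (29/49).
Reciprocity: 29 ≡ 1 and 49 ≡ 1 (mod 4), so (29/49) = +(49/29).
Reduce top mod 29: now compute (20/29).
Pull out 2^2: since 29 ≡ 5 (mod 8), (2/29) = -1, so (2/29)^2 = +1.
Reciprocity: 5 ≡ 1 and 29 ≡ 1 (mod 4), so (5/29) = +(29/5).
Reduce top mod 5: now compute (4/5).
Pull out 2^2: since 5 ≡ 5 (mod 8), (2/5) = -1, so (2/5)^2 = +1.
Reached (1/5) = 1. Collecting the sign flips along the way, the symbol is +1.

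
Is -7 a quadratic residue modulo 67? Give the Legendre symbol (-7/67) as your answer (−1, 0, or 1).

1

Euler's criterion: (-7/67) ≡ 60^33 (mod 67).
60^2 ≡ 49 (mod 67)
60^4 ≡ 56 (mod 67)
60^8 ≡ 54 (mod 67)
60^16 ≡ 35 (mod 67)
60^32 ≡ 19 (mod 67)
60^33 = 60^(32+1) ≡ 1 (mod 67).
Result is 1, so (-7/67) = 1.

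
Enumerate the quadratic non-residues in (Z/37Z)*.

Square k = 1,…,18 (k and 37−k give the same square):
1²=1, 2²=4, 3²=9, 4²=16, 5²=25, 6²=36, 7²≡12, 8²≡27, 9²≡7, 10²≡26, 11²≡10, 12²≡33, 13²≡21, 14²≡11, 15²≡3, 16²≡34, 17²≡30, 18²≡28 (mod 37).
The residues are {1, 3, 4, 7, 9, 10, 11, 12, 16, 21, 25, 26, 27, 28, 30, 33, 34, 36}; the non-residues are the remaining 18 nonzero classes.

2,5,6,8,13,14,15,17,18,19,20,22,23,24,29,31,32,35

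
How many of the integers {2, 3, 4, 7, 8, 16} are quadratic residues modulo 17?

4

(2/17) = +1 → QR.
(3/17) = -1 → non-residue.
(4/17) = +1 → QR.
(7/17) = -1 → non-residue.
(8/17) = +1 → QR.
(16/17) = +1 → QR.
Total quadratic residues among the 6: 4.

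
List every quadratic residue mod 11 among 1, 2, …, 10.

1 3 4 5 9

Square k = 1,…,5 (k and 11−k give the same square):
1²=1, 2²=4, 3²=9, 4²≡5, 5²≡3 (mod 11).
So the quadratic residues mod 11 are {1, 3, 4, 5, 9}.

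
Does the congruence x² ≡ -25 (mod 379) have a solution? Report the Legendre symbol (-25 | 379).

Euler's criterion: (-25/379) ≡ 354^189 (mod 379).
354^2 ≡ 246 (mod 379)
354^4 ≡ 255 (mod 379)
354^8 ≡ 216 (mod 379)
354^16 ≡ 39 (mod 379)
354^32 ≡ 5 (mod 379)
354^64 ≡ 25 (mod 379)
354^128 ≡ 246 (mod 379)
354^189 = 354^(128+32+16+8+4+1) ≡ 378 (mod 379).
Result is 378 ≡ −1, so (-25/379) = −1.

-1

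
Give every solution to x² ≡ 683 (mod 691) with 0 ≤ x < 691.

Since 691 ≡ 3 (mod 4), a square root of 683 is 683^((691+1)/4) = 683^173 mod 691.
Repeated squaring: 683^2≡64, 683^4≡641, 683^8≡427, 683^16≡596, 683^32≡42, 683^64≡382, 683^128≡123 (mod 691).
683^173 = 683^(128+32+8+4+1) ≡ 389 (mod 691).
Check: 389² = 151321 ≡ 683 (mod 691). The two roots are 302 and 389.

302, 389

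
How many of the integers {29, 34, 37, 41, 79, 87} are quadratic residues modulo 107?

6

(29/107) = +1 → QR.
(34/107) = +1 → QR.
(37/107) = +1 → QR.
(41/107) = +1 → QR.
(79/107) = +1 → QR.
(87/107) = +1 → QR.
Total quadratic residues among the 6: 6.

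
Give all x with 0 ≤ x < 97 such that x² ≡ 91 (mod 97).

24, 73

97 ≡ 1 (mod 4), so we find a root by search.
Trying successive values, 24² = 576 ≡ 91 (mod 97). The other root is 97 − 24 = 73.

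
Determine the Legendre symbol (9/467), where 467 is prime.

1

Euler's criterion: (9/467) ≡ 9^233 (mod 467).
9^2 ≡ 81 (mod 467)
9^4 ≡ 23 (mod 467)
9^8 ≡ 62 (mod 467)
9^16 ≡ 108 (mod 467)
9^32 ≡ 456 (mod 467)
9^64 ≡ 121 (mod 467)
9^128 ≡ 164 (mod 467)
9^233 = 9^(128+64+32+8+1) ≡ 1 (mod 467).
Result is 1, so (9/467) = 1.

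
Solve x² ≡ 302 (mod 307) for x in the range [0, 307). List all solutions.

84, 223

Since 307 ≡ 3 (mod 4), a square root of 302 is 302^((307+1)/4) = 302^77 mod 307.
Repeated squaring: 302^2≡25, 302^4≡11, 302^8≡121, 302^16≡212, 302^32≡122, 302^64≡148 (mod 307).
302^77 = 302^(64+8+4+1) ≡ 223 (mod 307).
Check: 223² = 49729 ≡ 302 (mod 307). The two roots are 84 and 223.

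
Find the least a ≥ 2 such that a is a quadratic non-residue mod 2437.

(2/2437) = −1, so 2 is the smallest positive non-residue mod 2437.

2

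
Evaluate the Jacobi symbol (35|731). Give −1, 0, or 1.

Reciprocity: 35 ≡ 3 and 731 ≡ 3 (mod 4), so (35/731) = −(731/35).
Reduce top mod 35: now compute (31/35).
Reciprocity: 31 ≡ 3 and 35 ≡ 3 (mod 4), so (31/35) = −(35/31).
Reduce top mod 31: now compute (4/31).
Pull out 2^2: since 31 ≡ 7 (mod 8), (2/31) = +1, so (2/31)^2 = +1.
Reached (1/31) = 1. Collecting the sign flips along the way, the symbol is +1.

1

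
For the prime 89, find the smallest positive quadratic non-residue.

(2/89) = +1, so 2 is a residue.
(3/89) = −1, so 3 is the smallest positive non-residue mod 89.

3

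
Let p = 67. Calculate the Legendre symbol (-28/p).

First reduce: -28 ≡ 39 (mod 67).
Reciprocity: 39 ≡ 3 and 67 ≡ 3 (mod 4), so (39/67) = −(67/39).
Reduce top mod 39: now compute (28/39).
Pull out 2^2: since 39 ≡ 7 (mod 8), (2/39) = +1, so (2/39)^2 = +1.
Reciprocity: 7 ≡ 3 and 39 ≡ 3 (mod 4), so (7/39) = −(39/7).
Reduce top mod 7: now compute (4/7).
Pull out 2^2: since 7 ≡ 7 (mod 8), (2/7) = +1, so (2/7)^2 = +1.
Reached (1/7) = 1. Collecting the sign flips along the way, the symbol is +1.

1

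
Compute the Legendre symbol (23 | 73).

Euler's criterion: (23/73) ≡ 23^36 (mod 73).
23^2 ≡ 18 (mod 73)
23^4 ≡ 32 (mod 73)
23^8 ≡ 2 (mod 73)
23^16 ≡ 4 (mod 73)
23^32 ≡ 16 (mod 73)
23^36 = 23^(32+4) ≡ 1 (mod 73).
Result is 1, so (23/73) = 1.

1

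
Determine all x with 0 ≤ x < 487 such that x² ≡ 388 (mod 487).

Since 487 ≡ 3 (mod 4), a square root of 388 is 388^((487+1)/4) = 388^122 mod 487.
Repeated squaring: 388^2≡61, 388^4≡312, 388^8≡431, 388^16≡214, 388^32≡18, 388^64≡324 (mod 487).
388^122 = 388^(64+32+16+8+2) ≡ 444 (mod 487).
Check: 444² = 197136 ≡ 388 (mod 487). The two roots are 43 and 444.

43, 444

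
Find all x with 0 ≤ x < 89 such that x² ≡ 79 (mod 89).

89 ≡ 1 (mod 4), so we find a root by search.
Trying successive values, 41² = 1681 ≡ 79 (mod 89). The other root is 89 − 41 = 48.

41, 48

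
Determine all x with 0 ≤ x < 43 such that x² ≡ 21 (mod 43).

8, 35

Since 43 ≡ 3 (mod 4), a square root of 21 is 21^((43+1)/4) = 21^11 mod 43.
Repeated squaring: 21^2≡11, 21^4≡35, 21^8≡21 (mod 43).
21^11 = 21^(8+2+1) ≡ 35 (mod 43).
Check: 35² = 1225 ≡ 21 (mod 43). The two roots are 8 and 35.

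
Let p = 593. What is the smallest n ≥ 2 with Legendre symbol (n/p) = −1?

(2/593) = +1, so 2 is a residue.
(3/593) = −1, so 3 is the smallest positive non-residue mod 593.

3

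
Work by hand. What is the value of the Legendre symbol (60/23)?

-1

Euler's criterion: (60/23) ≡ 14^11 (mod 23).
14^2 ≡ 12 (mod 23)
14^4 ≡ 6 (mod 23)
14^8 ≡ 13 (mod 23)
14^11 = 14^(8+2+1) ≡ 22 (mod 23).
Result is 22 ≡ −1, so (60/23) = −1.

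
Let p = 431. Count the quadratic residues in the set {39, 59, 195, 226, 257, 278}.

(39/431) = -1 → non-residue.
(59/431) = +1 → QR.
(195/431) = -1 → non-residue.
(226/431) = -1 → non-residue.
(257/431) = -1 → non-residue.
(278/431) = +1 → QR.
Total quadratic residues among the 6: 2.

2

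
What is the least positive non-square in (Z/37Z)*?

2

(2/37) = −1, so 2 is the smallest positive non-residue mod 37.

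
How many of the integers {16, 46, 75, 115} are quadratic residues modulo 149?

(16/149) = +1 → QR.
(46/149) = +1 → QR.
(75/149) = -1 → non-residue.
(115/149) = -1 → non-residue.
Total quadratic residues among the 4: 2.

2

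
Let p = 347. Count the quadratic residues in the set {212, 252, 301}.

1

(212/347) = +1 → QR.
(252/347) = -1 → non-residue.
(301/347) = -1 → non-residue.
Total quadratic residues among the 3: 1.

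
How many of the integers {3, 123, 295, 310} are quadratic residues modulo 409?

(3/409) = +1 → QR.
(123/409) = +1 → QR.
(295/409) = -1 → non-residue.
(310/409) = -1 → non-residue.
Total quadratic residues among the 4: 2.

2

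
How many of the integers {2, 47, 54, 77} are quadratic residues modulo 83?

(2/83) = -1 → non-residue.
(47/83) = -1 → non-residue.
(54/83) = -1 → non-residue.
(77/83) = +1 → QR.
Total quadratic residues among the 4: 1.

1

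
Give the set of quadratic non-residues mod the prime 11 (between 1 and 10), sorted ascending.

2, 6, 7, 8, 10

Square k = 1,…,5 (k and 11−k give the same square):
1²=1, 2²=4, 3²=9, 4²≡5, 5²≡3 (mod 11).
The residues are {1, 3, 4, 5, 9}; the non-residues are the remaining 5 nonzero classes.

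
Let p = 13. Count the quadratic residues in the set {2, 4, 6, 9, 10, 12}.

(2/13) = -1 → non-residue.
(4/13) = +1 → QR.
(6/13) = -1 → non-residue.
(9/13) = +1 → QR.
(10/13) = +1 → QR.
(12/13) = +1 → QR.
Total quadratic residues among the 6: 4.

4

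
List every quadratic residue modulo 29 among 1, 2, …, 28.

1 4 5 6 7 9 13 16 20 22 23 24 25 28

Square k = 1,…,14 (k and 29−k give the same square):
1²=1, 2²=4, 3²=9, 4²=16, 5²=25, 6²≡7, 7²≡20, 8²≡6, 9²≡23, 10²≡13, 11²≡5, 12²≡28, 13²≡24, 14²≡22 (mod 29).
So the quadratic residues mod 29 are {1, 4, 5, 6, 7, 9, 13, 16, 20, 22, 23, 24, 25, 28}.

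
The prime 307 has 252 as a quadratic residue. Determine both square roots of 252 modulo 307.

Since 307 ≡ 3 (mod 4), a square root of 252 is 252^((307+1)/4) = 252^77 mod 307.
Repeated squaring: 252^2≡262, 252^4≡183, 252^8≡26, 252^16≡62, 252^32≡160, 252^64≡119 (mod 307).
252^77 = 252^(64+8+4+1) ≡ 49 (mod 307).
Check: 49² = 2401 ≡ 252 (mod 307). The two roots are 49 and 258.

49, 258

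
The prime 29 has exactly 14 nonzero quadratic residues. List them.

Square k = 1,…,14 (k and 29−k give the same square):
1²=1, 2²=4, 3²=9, 4²=16, 5²=25, 6²≡7, 7²≡20, 8²≡6, 9²≡23, 10²≡13, 11²≡5, 12²≡28, 13²≡24, 14²≡22 (mod 29).
So the quadratic residues mod 29 are {1, 4, 5, 6, 7, 9, 13, 16, 20, 22, 23, 24, 25, 28}.

1,4,5,6,7,9,13,16,20,22,23,24,25,28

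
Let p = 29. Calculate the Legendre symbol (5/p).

Reciprocity: 5 ≡ 1 and 29 ≡ 1 (mod 4), so (5/29) = +(29/5).
Reduce top mod 5: now compute (4/5).
Pull out 2^2: since 5 ≡ 5 (mod 8), (2/5) = -1, so (2/5)^2 = +1.
Reached (1/5) = 1. Collecting the sign flips along the way, the symbol is +1.

1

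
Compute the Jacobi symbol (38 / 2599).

Pull out 2: since 2599 ≡ 7 (mod 8), (2/2599) = +1.
Reciprocity: 19 ≡ 3 and 2599 ≡ 3 (mod 4), so (19/2599) = −(2599/19).
Reduce top mod 19: now compute (15/19).
Reciprocity: 15 ≡ 3 and 19 ≡ 3 (mod 4), so (15/19) = −(19/15).
Reduce top mod 15: now compute (4/15).
Pull out 2^2: since 15 ≡ 7 (mod 8), (2/15) = +1, so (2/15)^2 = +1.
Reached (1/15) = 1. Collecting the sign flips along the way, the symbol is +1.

1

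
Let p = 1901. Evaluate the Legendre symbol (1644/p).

Pull out 2^2: since 1901 ≡ 5 (mod 8), (2/1901) = -1, so (2/1901)^2 = +1.
Reciprocity: 411 ≡ 3 and 1901 ≡ 1 (mod 4), so (411/1901) = +(1901/411).
Reduce top mod 411: now compute (257/411).
Reciprocity: 257 ≡ 1 and 411 ≡ 3 (mod 4), so (257/411) = +(411/257).
Reduce top mod 257: now compute (154/257).
Pull out 2: since 257 ≡ 1 (mod 8), (2/257) = +1.
Reciprocity: 77 ≡ 1 and 257 ≡ 1 (mod 4), so (77/257) = +(257/77).
Reduce top mod 77: now compute (26/77).
Pull out 2: since 77 ≡ 5 (mod 8), (2/77) = -1.
Reciprocity: 13 ≡ 1 and 77 ≡ 1 (mod 4), so (13/77) = +(77/13).
Reduce top mod 13: now compute (12/13).
Pull out 2^2: since 13 ≡ 5 (mod 8), (2/13) = -1, so (2/13)^2 = +1.
Reciprocity: 3 ≡ 3 and 13 ≡ 1 (mod 4), so (3/13) = +(13/3).
Reduce top mod 3: now compute (1/3).
Reached (1/3) = 1. Collecting the sign flips along the way, the symbol is -1.

-1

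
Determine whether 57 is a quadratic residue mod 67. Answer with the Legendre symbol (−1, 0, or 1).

-1

Reciprocity: 57 ≡ 1 and 67 ≡ 3 (mod 4), so (57/67) = +(67/57).
Reduce top mod 57: now compute (10/57).
Pull out 2: since 57 ≡ 1 (mod 8), (2/57) = +1.
Reciprocity: 5 ≡ 1 and 57 ≡ 1 (mod 4), so (5/57) = +(57/5).
Reduce top mod 5: now compute (2/5).
Pull out 2: since 5 ≡ 5 (mod 8), (2/5) = -1.
Reached (1/5) = 1. Collecting the sign flips along the way, the symbol is -1.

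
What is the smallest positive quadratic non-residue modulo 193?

(2/193) = +1, so 2 is a residue.
(3/193) = +1, so 3 is a residue.
(4/193) = +1, so 4 is a residue.
(5/193) = −1, so 5 is the smallest positive non-residue mod 193.

5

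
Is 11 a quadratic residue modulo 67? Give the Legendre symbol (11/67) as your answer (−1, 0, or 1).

Reciprocity: 11 ≡ 3 and 67 ≡ 3 (mod 4), so (11/67) = −(67/11).
Reduce top mod 11: now compute (1/11).
Reached (1/11) = 1. Collecting the sign flips along the way, the symbol is -1.

-1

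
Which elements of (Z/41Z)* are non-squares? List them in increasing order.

3, 6, 7, 11, 12, 13, 14, 15, 17, 19, 22, 24, 26, 27, 28, 29, 30, 34, 35, 38

Square k = 1,…,20 (k and 41−k give the same square):
1²=1, 2²=4, 3²=9, 4²=16, 5²=25, 6²=36, 7²≡8, 8²≡23, 9²≡40, 10²≡18, 11²≡39, 12²≡21, 13²≡5, 14²≡32, 15²≡20, 16²≡10, 17²≡2, 18²≡37, 19²≡33, 20²≡31 (mod 41).
The residues are {1, 2, 4, 5, 8, 9, 10, 16, 18, 20, 21, 23, 25, 31, 32, 33, 36, 37, 39, 40}; the non-residues are the remaining 20 nonzero classes.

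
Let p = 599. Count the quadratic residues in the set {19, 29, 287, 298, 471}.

(19/599) = +1 → QR.
(29/599) = -1 → non-residue.
(287/599) = -1 → non-residue.
(298/599) = -1 → non-residue.
(471/599) = -1 → non-residue.
Total quadratic residues among the 5: 1.

1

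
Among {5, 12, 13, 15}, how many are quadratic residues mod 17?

2

(5/17) = -1 → non-residue.
(12/17) = -1 → non-residue.
(13/17) = +1 → QR.
(15/17) = +1 → QR.
Total quadratic residues among the 4: 2.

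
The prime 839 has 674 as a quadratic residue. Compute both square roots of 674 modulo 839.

309, 530

Since 839 ≡ 3 (mod 4), a square root of 674 is 674^((839+1)/4) = 674^210 mod 839.
Repeated squaring: 674^2≡377, 674^4≡338, 674^8≡140, 674^16≡303, 674^32≡358, 674^64≡636, 674^128≡98 (mod 839).
674^210 = 674^(128+64+16+2) ≡ 530 (mod 839).
Check: 530² = 280900 ≡ 674 (mod 839). The two roots are 309 and 530.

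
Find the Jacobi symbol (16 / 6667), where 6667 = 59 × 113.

Pull out 2^4: since 6667 ≡ 3 (mod 8), (2/6667) = -1, so (2/6667)^4 = +1.
Reached (1/6667) = 1. Collecting the sign flips along the way, the symbol is +1.

1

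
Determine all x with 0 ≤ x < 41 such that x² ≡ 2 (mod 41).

41 ≡ 1 (mod 4), so we find a root by search.
Trying successive values, 17² = 289 ≡ 2 (mod 41). The other root is 41 − 17 = 24.

17, 24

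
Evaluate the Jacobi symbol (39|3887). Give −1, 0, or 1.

0

Reciprocity: 39 ≡ 3 and 3887 ≡ 3 (mod 4), so (39/3887) = −(3887/39).
Reduce top mod 39: now compute (26/39).
Pull out 2: since 39 ≡ 7 (mod 8), (2/39) = +1.
Reciprocity: 13 ≡ 1 and 39 ≡ 3 (mod 4), so (13/39) = +(39/13).
Reduce top mod 13: now compute (0/13).
Top reduces to 0: gcd > 1, so the symbol is 0.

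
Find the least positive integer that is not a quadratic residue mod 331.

(2/331) = −1, so 2 is the smallest positive non-residue mod 331.

2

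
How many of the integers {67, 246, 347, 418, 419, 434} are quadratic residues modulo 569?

3

(67/569) = +1 → QR.
(246/569) = -1 → non-residue.
(347/569) = +1 → QR.
(418/569) = +1 → QR.
(419/569) = -1 → non-residue.
(434/569) = -1 → non-residue.
Total quadratic residues among the 6: 3.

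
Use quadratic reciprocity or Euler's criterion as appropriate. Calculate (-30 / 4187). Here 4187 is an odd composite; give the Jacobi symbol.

First reduce: -30 ≡ 4157 (mod 4187).
Reciprocity: 4157 ≡ 1 and 4187 ≡ 3 (mod 4), so (4157/4187) = +(4187/4157).
Reduce top mod 4157: now compute (30/4157).
Pull out 2: since 4157 ≡ 5 (mod 8), (2/4157) = -1.
Reciprocity: 15 ≡ 3 and 4157 ≡ 1 (mod 4), so (15/4157) = +(4157/15).
Reduce top mod 15: now compute (2/15).
Pull out 2: since 15 ≡ 7 (mod 8), (2/15) = +1.
Reached (1/15) = 1. Collecting the sign flips along the way, the symbol is -1.

-1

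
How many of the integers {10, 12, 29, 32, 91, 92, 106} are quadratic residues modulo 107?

4

(10/107) = +1 → QR.
(12/107) = +1 → QR.
(29/107) = +1 → QR.
(32/107) = -1 → non-residue.
(91/107) = -1 → non-residue.
(92/107) = +1 → QR.
(106/107) = -1 → non-residue.
Total quadratic residues among the 7: 4.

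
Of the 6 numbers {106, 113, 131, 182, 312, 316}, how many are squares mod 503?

5

(106/503) = -1 → non-residue.
(113/503) = +1 → QR.
(131/503) = +1 → QR.
(182/503) = +1 → QR.
(312/503) = +1 → QR.
(316/503) = +1 → QR.
Total quadratic residues among the 6: 5.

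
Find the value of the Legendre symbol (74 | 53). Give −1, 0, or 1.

-1

First reduce: 74 ≡ 21 (mod 53).
Reciprocity: 21 ≡ 1 and 53 ≡ 1 (mod 4), so (21/53) = +(53/21).
Reduce top mod 21: now compute (11/21).
Reciprocity: 11 ≡ 3 and 21 ≡ 1 (mod 4), so (11/21) = +(21/11).
Reduce top mod 11: now compute (10/11).
Pull out 2: since 11 ≡ 3 (mod 8), (2/11) = -1.
Reciprocity: 5 ≡ 1 and 11 ≡ 3 (mod 4), so (5/11) = +(11/5).
Reduce top mod 5: now compute (1/5).
Reached (1/5) = 1. Collecting the sign flips along the way, the symbol is -1.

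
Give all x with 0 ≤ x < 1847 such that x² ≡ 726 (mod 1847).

233, 1614

Since 1847 ≡ 3 (mod 4), a square root of 726 is 726^((1847+1)/4) = 726^462 mod 1847.
Repeated squaring: 726^2≡681, 726^4≡164, 726^8≡1038, 726^16≡643, 726^32≡1568, 726^64≡267, 726^128≡1103, 726^256≡1283 (mod 1847).
726^462 = 726^(256+128+64+8+4+2) ≡ 1614 (mod 1847).
Check: 1614² = 2604996 ≡ 726 (mod 1847). The two roots are 233 and 1614.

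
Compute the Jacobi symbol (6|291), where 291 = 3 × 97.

Pull out 2: since 291 ≡ 3 (mod 8), (2/291) = -1.
Reciprocity: 3 ≡ 3 and 291 ≡ 3 (mod 4), so (3/291) = −(291/3).
Reduce top mod 3: now compute (0/3).
Top reduces to 0: gcd > 1, so the symbol is 0.

0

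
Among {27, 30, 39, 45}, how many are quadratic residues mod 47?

1

(27/47) = +1 → QR.
(30/47) = -1 → non-residue.
(39/47) = -1 → non-residue.
(45/47) = -1 → non-residue.
Total quadratic residues among the 4: 1.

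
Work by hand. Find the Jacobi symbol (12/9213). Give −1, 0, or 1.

0

Pull out 2^2: since 9213 ≡ 5 (mod 8), (2/9213) = -1, so (2/9213)^2 = +1.
Reciprocity: 3 ≡ 3 and 9213 ≡ 1 (mod 4), so (3/9213) = +(9213/3).
Reduce top mod 3: now compute (0/3).
Top reduces to 0: gcd > 1, so the symbol is 0.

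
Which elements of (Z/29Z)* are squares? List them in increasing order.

1, 4, 5, 6, 7, 9, 13, 16, 20, 22, 23, 24, 25, 28

Square k = 1,…,14 (k and 29−k give the same square):
1²=1, 2²=4, 3²=9, 4²=16, 5²=25, 6²≡7, 7²≡20, 8²≡6, 9²≡23, 10²≡13, 11²≡5, 12²≡28, 13²≡24, 14²≡22 (mod 29).
So the quadratic residues mod 29 are {1, 4, 5, 6, 7, 9, 13, 16, 20, 22, 23, 24, 25, 28}.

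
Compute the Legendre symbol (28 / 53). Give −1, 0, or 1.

1

Euler's criterion: (28/53) ≡ 28^26 (mod 53).
28^2 ≡ 42 (mod 53)
28^4 ≡ 15 (mod 53)
28^8 ≡ 13 (mod 53)
28^16 ≡ 10 (mod 53)
28^26 = 28^(16+8+2) ≡ 1 (mod 53).
Result is 1, so (28/53) = 1.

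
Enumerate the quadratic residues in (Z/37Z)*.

1, 3, 4, 7, 9, 10, 11, 12, 16, 21, 25, 26, 27, 28, 30, 33, 34, 36

Square k = 1,…,18 (k and 37−k give the same square):
1²=1, 2²=4, 3²=9, 4²=16, 5²=25, 6²=36, 7²≡12, 8²≡27, 9²≡7, 10²≡26, 11²≡10, 12²≡33, 13²≡21, 14²≡11, 15²≡3, 16²≡34, 17²≡30, 18²≡28 (mod 37).
So the quadratic residues mod 37 are {1, 3, 4, 7, 9, 10, 11, 12, 16, 21, 25, 26, 27, 28, 30, 33, 34, 36}.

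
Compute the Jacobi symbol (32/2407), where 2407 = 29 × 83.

1

Pull out 2^5: since 2407 ≡ 7 (mod 8), (2/2407) = +1, so (2/2407)^5 = +1.
Reached (1/2407) = 1. Collecting the sign flips along the way, the symbol is +1.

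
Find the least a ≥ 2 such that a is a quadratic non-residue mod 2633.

3

(2/2633) = +1, so 2 is a residue.
(3/2633) = −1, so 3 is the smallest positive non-residue mod 2633.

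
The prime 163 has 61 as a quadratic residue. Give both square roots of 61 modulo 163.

Since 163 ≡ 3 (mod 4), a square root of 61 is 61^((163+1)/4) = 61^41 mod 163.
Repeated squaring: 61^2≡135, 61^4≡132, 61^8≡146, 61^16≡126, 61^32≡65 (mod 163).
61^41 = 61^(32+8+1) ≡ 77 (mod 163).
Check: 77² = 5929 ≡ 61 (mod 163). The two roots are 77 and 86.

77, 86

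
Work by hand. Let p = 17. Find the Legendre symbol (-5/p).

-1

Euler's criterion: (-5/17) ≡ 12^8 (mod 17).
12^2 ≡ 8 (mod 17)
12^4 ≡ 13 (mod 17)
12^8 ≡ 16 (mod 17)
12^8 = 12^(8) ≡ 16 (mod 17).
Result is 16 ≡ −1, so (-5/17) = −1.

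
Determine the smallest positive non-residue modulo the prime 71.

7

(2/71) = +1, so 2 is a residue.
(3/71) = +1, so 3 is a residue.
(4/71) = +1, so 4 is a residue.
(5/71) = +1, so 5 is a residue.
(6/71) = +1, so 6 is a residue.
(7/71) = −1, so 7 is the smallest positive non-residue mod 71.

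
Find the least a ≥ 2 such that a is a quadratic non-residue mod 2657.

(2/2657) = +1, so 2 is a residue.
(3/2657) = −1, so 3 is the smallest positive non-residue mod 2657.

3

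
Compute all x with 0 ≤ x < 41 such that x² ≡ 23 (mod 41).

8, 33

41 ≡ 1 (mod 4), so we find a root by search.
Trying successive values, 8² = 64 ≡ 23 (mod 41). The other root is 41 − 8 = 33.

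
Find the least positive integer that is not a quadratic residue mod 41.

(2/41) = +1, so 2 is a residue.
(3/41) = −1, so 3 is the smallest positive non-residue mod 41.

3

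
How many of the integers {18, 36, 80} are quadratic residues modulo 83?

(18/83) = -1 → non-residue.
(36/83) = +1 → QR.
(80/83) = -1 → non-residue.
Total quadratic residues among the 3: 1.

1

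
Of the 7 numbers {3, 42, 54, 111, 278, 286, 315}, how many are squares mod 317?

(3/317) = -1 → non-residue.
(42/317) = +1 → QR.
(54/317) = +1 → QR.
(111/317) = -1 → non-residue.
(278/317) = +1 → QR.
(286/317) = +1 → QR.
(315/317) = -1 → non-residue.
Total quadratic residues among the 7: 4.

4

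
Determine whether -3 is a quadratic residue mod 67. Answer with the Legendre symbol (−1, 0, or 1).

Euler's criterion: (-3/67) ≡ 64^33 (mod 67).
64^2 ≡ 9 (mod 67)
64^4 ≡ 14 (mod 67)
64^8 ≡ 62 (mod 67)
64^16 ≡ 25 (mod 67)
64^32 ≡ 22 (mod 67)
64^33 = 64^(32+1) ≡ 1 (mod 67).
Result is 1, so (-3/67) = 1.

1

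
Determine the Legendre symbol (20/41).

Pull out 2^2: since 41 ≡ 1 (mod 8), (2/41) = +1, so (2/41)^2 = +1.
Reciprocity: 5 ≡ 1 and 41 ≡ 1 (mod 4), so (5/41) = +(41/5).
Reduce top mod 5: now compute (1/5).
Reached (1/5) = 1. Collecting the sign flips along the way, the symbol is +1.

1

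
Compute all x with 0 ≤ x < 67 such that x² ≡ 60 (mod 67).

23, 44

Since 67 ≡ 3 (mod 4), a square root of 60 is 60^((67+1)/4) = 60^17 mod 67.
Repeated squaring: 60^2≡49, 60^4≡56, 60^8≡54, 60^16≡35 (mod 67).
60^17 = 60^(16+1) ≡ 23 (mod 67).
Check: 23² = 529 ≡ 60 (mod 67). The two roots are 23 and 44.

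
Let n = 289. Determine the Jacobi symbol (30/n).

1

Pull out 2: since 289 ≡ 1 (mod 8), (2/289) = +1.
Reciprocity: 15 ≡ 3 and 289 ≡ 1 (mod 4), so (15/289) = +(289/15).
Reduce top mod 15: now compute (4/15).
Pull out 2^2: since 15 ≡ 7 (mod 8), (2/15) = +1, so (2/15)^2 = +1.
Reached (1/15) = 1. Collecting the sign flips along the way, the symbol is +1.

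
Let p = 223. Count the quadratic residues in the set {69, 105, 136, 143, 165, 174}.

(69/223) = +1 → QR.
(105/223) = +1 → QR.
(136/223) = +1 → QR.
(143/223) = +1 → QR.
(165/223) = -1 → non-residue.
(174/223) = -1 → non-residue.
Total quadratic residues among the 6: 4.

4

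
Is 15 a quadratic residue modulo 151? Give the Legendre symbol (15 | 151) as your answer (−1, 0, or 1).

Reciprocity: 15 ≡ 3 and 151 ≡ 3 (mod 4), so (15/151) = −(151/15).
Reduce top mod 15: now compute (1/15).
Reached (1/15) = 1. Collecting the sign flips along the way, the symbol is -1.

-1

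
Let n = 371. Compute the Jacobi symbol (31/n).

1

Reciprocity: 31 ≡ 3 and 371 ≡ 3 (mod 4), so (31/371) = −(371/31).
Reduce top mod 31: now compute (30/31).
Pull out 2: since 31 ≡ 7 (mod 8), (2/31) = +1.
Reciprocity: 15 ≡ 3 and 31 ≡ 3 (mod 4), so (15/31) = −(31/15).
Reduce top mod 15: now compute (1/15).
Reached (1/15) = 1. Collecting the sign flips along the way, the symbol is +1.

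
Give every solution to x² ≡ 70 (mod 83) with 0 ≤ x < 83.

30, 53

Since 83 ≡ 3 (mod 4), a square root of 70 is 70^((83+1)/4) = 70^21 mod 83.
Repeated squaring: 70^2≡3, 70^4≡9, 70^8≡81, 70^16≡4 (mod 83).
70^21 = 70^(16+4+1) ≡ 30 (mod 83).
Check: 30² = 900 ≡ 70 (mod 83). The two roots are 30 and 53.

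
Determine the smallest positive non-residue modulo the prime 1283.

(2/1283) = −1, so 2 is the smallest positive non-residue mod 1283.

2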